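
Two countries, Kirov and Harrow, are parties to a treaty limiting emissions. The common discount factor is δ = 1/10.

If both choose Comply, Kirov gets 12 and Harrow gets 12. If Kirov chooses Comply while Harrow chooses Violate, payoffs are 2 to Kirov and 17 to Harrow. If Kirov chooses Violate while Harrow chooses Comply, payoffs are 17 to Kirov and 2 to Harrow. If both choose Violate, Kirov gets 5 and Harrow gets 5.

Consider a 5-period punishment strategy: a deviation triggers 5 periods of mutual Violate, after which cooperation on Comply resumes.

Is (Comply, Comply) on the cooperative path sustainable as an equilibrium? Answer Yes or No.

No

Comparing payoff streams over the 6 periods until play realigns: cooperate → 12(1+δ+…+δ^5); deviate → 17 + 5(δ+…+δ^5).
Cooperation is sustained iff (12−5)(δ+…+δ^5) ≥ 17−12.
δ+…+δ^5 = 1/10·(1−(1/10)^5)/(1−1/10) = 0.1111, and (17−12)/(12−5) = 0.7143.
0.1111 < 0.7143, so cooperation is not sustainable.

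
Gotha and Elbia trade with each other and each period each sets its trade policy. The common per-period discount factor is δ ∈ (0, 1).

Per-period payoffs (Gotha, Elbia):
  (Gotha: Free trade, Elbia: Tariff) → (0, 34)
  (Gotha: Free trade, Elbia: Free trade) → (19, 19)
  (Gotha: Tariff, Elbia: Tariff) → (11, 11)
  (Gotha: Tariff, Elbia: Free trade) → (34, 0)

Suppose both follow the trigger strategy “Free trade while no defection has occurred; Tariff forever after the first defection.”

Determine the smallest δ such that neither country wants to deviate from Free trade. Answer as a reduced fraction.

15/23

Under grim trigger the critical discount factor is (T−C)/(T−P) with T = 34, C = 19, P = 11.
δ* = (34−19)/(34−11) = 15/23.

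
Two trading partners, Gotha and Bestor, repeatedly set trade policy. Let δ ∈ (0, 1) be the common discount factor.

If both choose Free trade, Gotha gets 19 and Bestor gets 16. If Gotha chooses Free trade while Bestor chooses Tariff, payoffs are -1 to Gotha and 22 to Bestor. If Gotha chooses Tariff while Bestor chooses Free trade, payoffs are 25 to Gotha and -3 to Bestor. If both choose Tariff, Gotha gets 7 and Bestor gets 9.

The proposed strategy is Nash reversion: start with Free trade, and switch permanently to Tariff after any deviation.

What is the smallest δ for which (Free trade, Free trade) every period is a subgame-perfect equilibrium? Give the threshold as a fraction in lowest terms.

Gotha's threshold: (25−19)/(25−7) = 1/3.
Bestor's threshold: (22−16)/(22−9) = 6/13.
1/3 < 6/13, so Bestor binds and δ* = 6/13.

6/13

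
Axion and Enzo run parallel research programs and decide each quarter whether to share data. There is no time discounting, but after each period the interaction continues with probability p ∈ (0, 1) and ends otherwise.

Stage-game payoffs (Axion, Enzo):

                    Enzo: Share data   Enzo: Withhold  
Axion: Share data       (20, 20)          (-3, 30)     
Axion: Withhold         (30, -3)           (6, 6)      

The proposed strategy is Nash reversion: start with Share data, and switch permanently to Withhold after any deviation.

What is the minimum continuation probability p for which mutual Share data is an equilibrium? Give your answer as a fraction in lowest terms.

With no time discounting, the continuation probability p plays the role of the discount factor.
Grim-trigger IC: 20/(1−p) ≥ 30 + 6p/(1−p) ⇒ p ≥ (30−20)/(30−6) = 5/12.

5/12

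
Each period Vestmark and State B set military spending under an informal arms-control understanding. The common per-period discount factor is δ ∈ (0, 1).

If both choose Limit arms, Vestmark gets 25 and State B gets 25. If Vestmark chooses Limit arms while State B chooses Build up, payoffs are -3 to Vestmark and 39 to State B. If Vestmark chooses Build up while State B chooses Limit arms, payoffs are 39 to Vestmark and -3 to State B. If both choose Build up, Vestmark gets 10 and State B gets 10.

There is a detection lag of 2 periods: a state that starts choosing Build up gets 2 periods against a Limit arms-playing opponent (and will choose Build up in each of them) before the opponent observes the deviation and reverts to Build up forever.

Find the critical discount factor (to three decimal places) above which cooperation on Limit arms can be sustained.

0.695

The best deviation is to choose Build up for all 2 undetected periods, earning 39 each, then 10 forever once detected.
Deviation value: 39(1−δ^2)/(1−δ) + 10δ^2/(1−δ); cooperation value: 25/(1−δ).
IC: 25 ≥ 39(1−δ^2) + 10δ^2 = 39 − 29δ^2.
So δ^2 ≥ 14/29, giving δ ≥ (14/29)^(1/2) ≈ 0.695.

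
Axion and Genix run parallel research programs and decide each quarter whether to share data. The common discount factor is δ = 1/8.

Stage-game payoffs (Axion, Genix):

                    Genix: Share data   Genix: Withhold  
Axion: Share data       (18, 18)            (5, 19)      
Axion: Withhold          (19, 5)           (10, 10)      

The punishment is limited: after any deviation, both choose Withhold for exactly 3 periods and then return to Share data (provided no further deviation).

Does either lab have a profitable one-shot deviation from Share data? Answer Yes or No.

Comparing payoff streams over the 4 periods until play realigns: cooperate → 18(1+δ+…+δ^3); deviate → 19 + 10(δ+…+δ^3).
Cooperation is sustained iff (18−10)(δ+…+δ^3) ≥ 19−18.
δ+…+δ^3 = 1/8·(1−(1/8)^3)/(1−1/8) = 0.1426, and (19−18)/(18−10) = 0.1250.
0.1426 ≥ 0.1250, so cooperation is sustainable.

No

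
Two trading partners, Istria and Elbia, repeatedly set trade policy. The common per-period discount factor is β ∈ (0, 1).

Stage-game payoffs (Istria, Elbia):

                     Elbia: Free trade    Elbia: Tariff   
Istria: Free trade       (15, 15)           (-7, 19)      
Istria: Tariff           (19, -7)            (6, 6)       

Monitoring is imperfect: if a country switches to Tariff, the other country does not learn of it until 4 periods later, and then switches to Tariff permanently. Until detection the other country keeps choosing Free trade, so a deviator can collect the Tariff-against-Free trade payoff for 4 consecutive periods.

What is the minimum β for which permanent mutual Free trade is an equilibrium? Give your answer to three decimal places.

0.745

Deviating for the 4 undetected periods gains 19−15 = 4 per period over cooperation, then loses 15−6 = 9 per period forever once punishment starts.
Gain: 4(1 + β + … + β^3); loss: 9·β^4/(1−β).
No profitable deviation ⇔ 4(1−β^4) ≤ 9·β^4, i.e. β^4 ≥ 4/(4+9) = 4/13.
Hence β ≥ (4/13)^(1/4) ≈ 0.745.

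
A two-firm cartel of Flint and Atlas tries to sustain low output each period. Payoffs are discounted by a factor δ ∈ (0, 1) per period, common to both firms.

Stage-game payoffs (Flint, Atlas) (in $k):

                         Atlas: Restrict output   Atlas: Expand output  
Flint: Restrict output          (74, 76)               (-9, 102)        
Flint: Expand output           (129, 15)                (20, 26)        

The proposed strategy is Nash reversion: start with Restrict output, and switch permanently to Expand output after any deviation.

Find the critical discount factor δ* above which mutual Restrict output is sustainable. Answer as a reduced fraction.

55/109

Flint: cooperation gives 74 each period; deviation gives 129 once then 20 forever.
  74/(1−δ) ≥ 129 + 20δ/(1−δ) ⇒ δ ≥ 55/109.
Atlas: cooperation gives 76 each period; deviation gives 102 once then 26 forever.
  δ ≥ 26/76 = 13/38.
Both must hold, so the binding constraint is Flint's: δ ≥ 55/109.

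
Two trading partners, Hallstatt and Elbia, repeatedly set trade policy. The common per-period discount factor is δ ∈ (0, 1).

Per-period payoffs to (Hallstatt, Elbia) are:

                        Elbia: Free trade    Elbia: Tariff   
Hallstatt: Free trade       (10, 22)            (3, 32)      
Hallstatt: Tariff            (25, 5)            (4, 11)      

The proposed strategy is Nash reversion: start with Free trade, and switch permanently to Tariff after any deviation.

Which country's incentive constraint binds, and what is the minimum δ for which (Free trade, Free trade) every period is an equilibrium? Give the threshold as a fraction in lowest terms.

Hallstatt; δ ≥ 5/7

Hallstatt: cooperation gives 10 each period; deviation gives 25 once then 4 forever.
  10/(1−δ) ≥ 25 + 4δ/(1−δ) ⇒ δ ≥ 15/21 = 5/7.
Elbia: cooperation gives 22 each period; deviation gives 32 once then 11 forever.
  δ ≥ 10/21.
Both must hold, so the binding constraint is Hallstatt's: δ ≥ 5/7.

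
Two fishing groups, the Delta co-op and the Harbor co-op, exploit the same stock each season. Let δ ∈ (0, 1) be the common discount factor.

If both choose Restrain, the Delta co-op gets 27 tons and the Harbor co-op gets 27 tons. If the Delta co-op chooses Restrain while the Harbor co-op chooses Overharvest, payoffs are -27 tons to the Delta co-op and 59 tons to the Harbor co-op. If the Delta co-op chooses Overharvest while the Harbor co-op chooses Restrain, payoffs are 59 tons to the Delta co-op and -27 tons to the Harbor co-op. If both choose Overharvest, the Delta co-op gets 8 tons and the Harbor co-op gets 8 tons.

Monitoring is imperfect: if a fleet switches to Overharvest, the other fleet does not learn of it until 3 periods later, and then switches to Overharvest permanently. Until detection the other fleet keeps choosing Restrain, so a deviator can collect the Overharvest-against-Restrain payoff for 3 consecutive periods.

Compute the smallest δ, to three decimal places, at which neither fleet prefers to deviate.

0.856

A deviator earns 59 for 3 periods, then 8 forever; cooperating earns 27 forever. Multiplying the IC by (1−δ):
27 ≥ 59(1−δ^3) + 8δ^3, so 51·δ^3 ≥ 32 and δ^3 ≥ 32/51.
δ ≥ (32/51)^(1/3) ≈ 0.856.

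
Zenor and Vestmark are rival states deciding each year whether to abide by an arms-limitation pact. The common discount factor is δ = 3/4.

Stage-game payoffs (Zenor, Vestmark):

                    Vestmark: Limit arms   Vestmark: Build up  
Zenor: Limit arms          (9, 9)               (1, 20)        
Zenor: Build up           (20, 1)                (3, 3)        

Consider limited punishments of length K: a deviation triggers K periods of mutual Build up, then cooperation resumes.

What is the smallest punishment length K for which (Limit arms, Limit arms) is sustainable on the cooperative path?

Need Σ_{k=1}^{K} δ^k ≥ (20−9)/(9−3) = 1.8333 at δ = 3/4.
At K = 3 the sum is 1.7344 < 1.8333; at K = 4 it is 2.0508 ≥ 1.8333.
So the minimum punishment length is K = 4.

4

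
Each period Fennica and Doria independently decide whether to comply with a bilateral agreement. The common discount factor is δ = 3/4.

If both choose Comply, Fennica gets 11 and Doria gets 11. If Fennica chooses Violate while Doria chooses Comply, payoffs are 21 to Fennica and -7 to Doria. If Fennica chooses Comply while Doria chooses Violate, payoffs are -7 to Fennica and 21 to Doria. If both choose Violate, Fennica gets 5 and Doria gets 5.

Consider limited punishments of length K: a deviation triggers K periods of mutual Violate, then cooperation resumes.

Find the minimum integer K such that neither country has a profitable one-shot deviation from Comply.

3

Need Σ_{k=1}^{K} δ^k ≥ (21−11)/(11−5) = 1.6667 at δ = 3/4.
At K = 2 the sum is 1.3125 < 1.6667; at K = 3 it is 1.7344 ≥ 1.6667.
So the minimum punishment length is K = 3.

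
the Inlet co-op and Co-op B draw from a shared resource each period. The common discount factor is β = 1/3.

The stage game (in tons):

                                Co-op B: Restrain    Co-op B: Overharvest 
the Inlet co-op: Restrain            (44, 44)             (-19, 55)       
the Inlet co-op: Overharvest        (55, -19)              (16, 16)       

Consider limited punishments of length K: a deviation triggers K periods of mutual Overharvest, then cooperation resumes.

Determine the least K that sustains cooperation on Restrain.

2

Need Σ_{k=1}^{K} β^k ≥ (55−44)/(44−16) = 0.3929 at β = 1/3.
At K = 1 the sum is 0.3333 < 0.3929; at K = 2 it is 0.4444 ≥ 0.3929.
So the minimum punishment length is K = 2.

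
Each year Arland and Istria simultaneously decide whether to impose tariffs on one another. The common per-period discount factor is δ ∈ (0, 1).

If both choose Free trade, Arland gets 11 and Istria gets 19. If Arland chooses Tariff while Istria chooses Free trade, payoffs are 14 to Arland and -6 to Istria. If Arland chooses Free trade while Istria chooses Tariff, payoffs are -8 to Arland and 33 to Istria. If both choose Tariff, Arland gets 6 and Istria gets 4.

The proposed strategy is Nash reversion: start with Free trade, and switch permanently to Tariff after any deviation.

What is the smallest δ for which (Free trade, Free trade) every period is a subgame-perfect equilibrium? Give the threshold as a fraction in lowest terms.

Arland: cooperation gives 11 each period; deviation gives 14 once then 6 forever.
  11/(1−δ) ≥ 14 + 6δ/(1−δ) ⇒ δ ≥ 3/8.
Istria: cooperation gives 19 each period; deviation gives 33 once then 4 forever.
  δ ≥ 14/29.
Both must hold, so the binding constraint is Istria's: δ ≥ 14/29.

14/29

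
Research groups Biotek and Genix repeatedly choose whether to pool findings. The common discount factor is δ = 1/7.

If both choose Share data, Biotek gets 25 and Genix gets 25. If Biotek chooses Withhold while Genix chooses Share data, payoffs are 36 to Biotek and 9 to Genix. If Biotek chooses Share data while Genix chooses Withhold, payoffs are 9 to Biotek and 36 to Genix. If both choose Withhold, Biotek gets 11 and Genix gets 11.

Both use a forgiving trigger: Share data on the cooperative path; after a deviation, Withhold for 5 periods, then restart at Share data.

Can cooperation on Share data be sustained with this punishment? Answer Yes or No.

No

Comparing payoff streams over the 6 periods until play realigns: cooperate → 25(1+δ+…+δ^5); deviate → 36 + 11(δ+…+δ^5).
Cooperation is sustained iff (25−11)(δ+…+δ^5) ≥ 36−25.
δ+…+δ^5 = 1/7·(1−(1/7)^5)/(1−1/7) = 0.1667, and (36−25)/(25−11) = 0.7857.
0.1667 < 0.7857, so cooperation is not sustainable.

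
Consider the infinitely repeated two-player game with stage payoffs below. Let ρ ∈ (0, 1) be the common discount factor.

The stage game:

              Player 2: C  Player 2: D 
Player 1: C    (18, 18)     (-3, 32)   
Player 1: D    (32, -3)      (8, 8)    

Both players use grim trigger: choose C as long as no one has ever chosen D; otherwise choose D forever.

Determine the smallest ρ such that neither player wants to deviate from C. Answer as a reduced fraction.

Cooperation forever yields 18 each period: 18/(1−ρ).
Deviating yields 32 once, then 8 forever: 32 + 8ρ/(1−ρ).
No profitable deviation requires 18/(1−ρ) ≥ 32 + 8ρ/(1−ρ).
Multiplying by (1−ρ): 18 ≥ 32(1−ρ) + 8ρ = 32 − 24ρ.
So 24ρ ≥ 14, i.e. ρ ≥ 14/24 = 7/12.

7/12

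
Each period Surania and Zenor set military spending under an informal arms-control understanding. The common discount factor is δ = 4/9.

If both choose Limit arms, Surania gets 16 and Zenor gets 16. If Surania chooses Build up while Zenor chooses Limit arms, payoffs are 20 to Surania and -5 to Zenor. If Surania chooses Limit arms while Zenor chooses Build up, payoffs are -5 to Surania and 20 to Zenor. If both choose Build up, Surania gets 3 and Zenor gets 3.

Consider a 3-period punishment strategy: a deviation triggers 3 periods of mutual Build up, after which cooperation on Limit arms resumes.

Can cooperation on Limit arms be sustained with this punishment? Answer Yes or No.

Yes

IC: δ+…+δ^3 ≥ (20−16)/(16−3) = 4/13.
At δ = 4/9: partial sum = 0.7298 ≥ 0.3077. Cooperation sustainable.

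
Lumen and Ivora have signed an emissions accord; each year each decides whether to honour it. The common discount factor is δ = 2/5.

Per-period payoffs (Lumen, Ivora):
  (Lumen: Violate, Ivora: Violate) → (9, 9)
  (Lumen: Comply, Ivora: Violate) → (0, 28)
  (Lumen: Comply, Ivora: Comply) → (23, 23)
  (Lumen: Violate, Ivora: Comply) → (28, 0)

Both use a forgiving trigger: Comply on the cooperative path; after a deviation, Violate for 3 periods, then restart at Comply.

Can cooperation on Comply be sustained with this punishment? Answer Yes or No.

A one-shot deviation gives 28 now, then 9 for 3 periods, then back to 23.
Gain from deviating: (28−23) today; loss: (23−9) in each of the next 3 periods.
No-deviation condition: (23−9)(δ+…+δ^3) ≥ 28−23, i.e. δ+…+δ^3 ≥ 5/14.
At δ = 2/5: δ+…+δ^3 = 0.6240 ≥ 0.3571.
So cooperation is sustainable.

Yes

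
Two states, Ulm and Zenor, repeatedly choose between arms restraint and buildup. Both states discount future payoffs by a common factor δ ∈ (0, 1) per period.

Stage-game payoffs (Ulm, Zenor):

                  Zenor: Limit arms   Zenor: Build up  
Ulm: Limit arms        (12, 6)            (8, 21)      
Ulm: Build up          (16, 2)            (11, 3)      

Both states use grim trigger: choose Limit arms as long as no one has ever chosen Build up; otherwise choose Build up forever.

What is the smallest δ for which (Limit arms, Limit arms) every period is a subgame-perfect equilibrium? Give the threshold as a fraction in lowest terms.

For Ulm: deviation gain 16−12 = 4, per-period punishment loss 12−11 = 1. IC gives δ ≥ 4/5.
For Zenor: gain 15, loss 3 per period, so δ ≥ 15/18 = 5/6.
The tighter constraint is Zenor's, so cooperation needs δ ≥ 5/6.

5/6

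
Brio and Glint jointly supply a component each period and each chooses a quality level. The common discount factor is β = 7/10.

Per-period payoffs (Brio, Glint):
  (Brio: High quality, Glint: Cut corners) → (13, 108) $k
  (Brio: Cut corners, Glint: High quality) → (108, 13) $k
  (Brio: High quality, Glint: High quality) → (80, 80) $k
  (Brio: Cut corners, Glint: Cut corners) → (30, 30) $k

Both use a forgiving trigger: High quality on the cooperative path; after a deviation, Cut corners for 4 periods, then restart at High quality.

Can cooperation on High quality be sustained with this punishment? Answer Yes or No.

Yes

A one-shot deviation gives 108 now, then 30 for 4 periods, then back to 80.
Gain from deviating: (108−80) today; loss: (80−30) in each of the next 4 periods.
No-deviation condition: (80−30)(β+…+β^4) ≥ 108−80, i.e. β+…+β^4 ≥ 14/25.
At β = 7/10: β+…+β^4 = 1.7731 ≥ 0.5600.
So cooperation is sustainable.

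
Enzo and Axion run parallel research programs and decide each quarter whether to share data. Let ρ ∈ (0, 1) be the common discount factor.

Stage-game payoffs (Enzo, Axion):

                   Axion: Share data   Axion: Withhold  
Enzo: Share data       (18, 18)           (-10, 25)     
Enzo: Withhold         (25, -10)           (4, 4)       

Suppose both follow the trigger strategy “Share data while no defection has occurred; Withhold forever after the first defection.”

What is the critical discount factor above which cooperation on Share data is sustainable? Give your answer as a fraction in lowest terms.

Cooperation forever yields 18 each period: 18/(1−ρ).
Deviating yields 25 once, then 4 forever: 25 + 4ρ/(1−ρ).
No profitable deviation requires 18/(1−ρ) ≥ 25 + 4ρ/(1−ρ).
Multiplying by (1−ρ): 18 ≥ 25(1−ρ) + 4ρ = 25 − 21ρ.
So 21ρ ≥ 7, i.e. ρ ≥ 7/21 = 1/3.

1/3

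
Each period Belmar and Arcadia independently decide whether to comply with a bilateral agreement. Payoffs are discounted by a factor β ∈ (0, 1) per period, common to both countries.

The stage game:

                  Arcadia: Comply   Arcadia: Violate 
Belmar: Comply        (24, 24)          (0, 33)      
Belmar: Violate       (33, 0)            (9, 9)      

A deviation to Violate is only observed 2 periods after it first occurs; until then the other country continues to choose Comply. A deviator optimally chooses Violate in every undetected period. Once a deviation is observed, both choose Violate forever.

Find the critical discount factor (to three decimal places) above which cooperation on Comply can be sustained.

0.612

A deviator earns 33 for 2 periods, then 9 forever; cooperating earns 24 forever. Multiplying the IC by (1−β):
24 ≥ 33(1−β^2) + 9β^2, so 24·β^2 ≥ 9 and β^2 ≥ 3/8.
β ≥ (3/8)^(1/2) ≈ 0.612.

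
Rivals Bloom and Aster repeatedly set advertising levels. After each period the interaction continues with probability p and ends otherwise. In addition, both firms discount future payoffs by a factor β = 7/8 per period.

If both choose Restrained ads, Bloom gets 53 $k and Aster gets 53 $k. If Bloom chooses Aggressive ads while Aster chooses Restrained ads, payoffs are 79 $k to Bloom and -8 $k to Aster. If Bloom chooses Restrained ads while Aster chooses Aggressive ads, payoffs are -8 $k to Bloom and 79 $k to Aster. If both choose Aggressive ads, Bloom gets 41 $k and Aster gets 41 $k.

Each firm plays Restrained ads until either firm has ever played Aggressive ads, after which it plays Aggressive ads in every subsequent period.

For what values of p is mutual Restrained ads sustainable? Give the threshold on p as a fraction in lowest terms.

104/133

Expected continuation weight on next period's payoff is β·p = 7/8·p, which plays the role of the discount factor.
Cooperation requires 7/8·p ≥ (79−53)/(79−41) = 13/19, hence p ≥ 104/133.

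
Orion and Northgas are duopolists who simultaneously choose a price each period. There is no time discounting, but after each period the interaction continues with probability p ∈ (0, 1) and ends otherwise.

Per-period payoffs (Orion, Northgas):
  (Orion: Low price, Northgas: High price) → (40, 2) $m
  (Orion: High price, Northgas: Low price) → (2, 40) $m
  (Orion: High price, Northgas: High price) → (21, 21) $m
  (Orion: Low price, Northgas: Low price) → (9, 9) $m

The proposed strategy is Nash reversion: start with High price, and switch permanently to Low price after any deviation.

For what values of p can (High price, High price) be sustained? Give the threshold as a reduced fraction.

With no time discounting, the continuation probability p plays the role of the discount factor.
Grim-trigger IC: 21/(1−p) ≥ 40 + 9p/(1−p) ⇒ p ≥ (40−21)/(40−9) = 19/31.

19/31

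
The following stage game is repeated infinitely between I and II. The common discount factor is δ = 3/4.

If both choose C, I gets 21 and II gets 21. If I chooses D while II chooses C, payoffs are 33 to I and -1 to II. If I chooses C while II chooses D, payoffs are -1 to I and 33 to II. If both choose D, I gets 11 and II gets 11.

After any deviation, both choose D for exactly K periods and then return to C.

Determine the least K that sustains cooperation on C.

2

IC: δ(1−δ^K)/(1−δ) ≥ (33−21)/(21−11) = 6/5.
With δ = 3/4: need 1 − δ^K ≥ 6/5·(1−3/4)/(3/4), i.e. δ^K ≤ 0.6000.
Since (3/4)^1 = 0.7500 and (3/4)^2 = 0.5625, the smallest such K is 2.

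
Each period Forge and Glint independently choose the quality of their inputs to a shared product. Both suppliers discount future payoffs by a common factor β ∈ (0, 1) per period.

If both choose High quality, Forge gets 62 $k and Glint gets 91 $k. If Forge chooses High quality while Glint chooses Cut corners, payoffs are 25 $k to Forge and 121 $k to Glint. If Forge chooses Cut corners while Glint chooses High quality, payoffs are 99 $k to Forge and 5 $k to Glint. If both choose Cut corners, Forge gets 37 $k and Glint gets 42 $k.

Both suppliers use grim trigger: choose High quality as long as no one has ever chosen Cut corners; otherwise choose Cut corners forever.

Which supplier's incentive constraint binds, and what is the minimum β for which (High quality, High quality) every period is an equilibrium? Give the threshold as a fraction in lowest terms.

Forge's threshold: (99−62)/(99−37) = 37/62.
Glint's threshold: (121−91)/(121−42) = 30/79.
37/62 > 30/79, so Forge binds and β* = 37/62.

Forge; β ≥ 37/62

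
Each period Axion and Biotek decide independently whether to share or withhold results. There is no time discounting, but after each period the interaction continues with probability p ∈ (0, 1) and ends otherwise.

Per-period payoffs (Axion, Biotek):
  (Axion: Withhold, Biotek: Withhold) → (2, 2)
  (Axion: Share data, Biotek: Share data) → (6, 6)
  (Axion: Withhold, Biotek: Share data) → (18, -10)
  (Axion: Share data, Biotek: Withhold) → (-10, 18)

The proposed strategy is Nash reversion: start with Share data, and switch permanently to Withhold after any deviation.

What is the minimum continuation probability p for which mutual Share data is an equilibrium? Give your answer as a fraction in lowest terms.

Expected cooperation value is 6 + p·6 + p²·6 + … = 6/(1−p); deviation gives 18 + p·2/(1−p).
6 ≥ 18(1−p) + 2p ⇒ 16p ≥ 12 ⇒ p ≥ 12/16 = 3/4.

3/4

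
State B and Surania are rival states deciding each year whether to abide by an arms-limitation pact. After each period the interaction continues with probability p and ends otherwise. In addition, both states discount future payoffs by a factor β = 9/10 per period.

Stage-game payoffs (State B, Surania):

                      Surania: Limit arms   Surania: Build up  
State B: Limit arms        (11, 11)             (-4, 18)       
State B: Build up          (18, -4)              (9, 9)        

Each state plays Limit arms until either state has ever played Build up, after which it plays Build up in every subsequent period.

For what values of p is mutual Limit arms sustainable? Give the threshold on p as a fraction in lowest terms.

Expected continuation weight on next period's payoff is β·p = 9/10·p, which plays the role of the discount factor.
Cooperation requires 9/10·p ≥ (18−11)/(18−9) = 7/9, hence p ≥ 70/81.

70/81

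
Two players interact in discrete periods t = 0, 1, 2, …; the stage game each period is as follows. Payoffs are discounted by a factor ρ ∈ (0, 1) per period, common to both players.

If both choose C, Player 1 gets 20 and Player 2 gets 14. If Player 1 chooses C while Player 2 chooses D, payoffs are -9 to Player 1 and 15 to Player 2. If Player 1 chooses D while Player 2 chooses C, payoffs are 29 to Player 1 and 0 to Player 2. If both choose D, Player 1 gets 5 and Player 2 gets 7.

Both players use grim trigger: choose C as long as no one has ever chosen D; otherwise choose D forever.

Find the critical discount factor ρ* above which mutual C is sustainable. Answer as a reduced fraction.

Player 1's threshold: (29−20)/(29−5) = 3/8.
Player 2's threshold: (15−14)/(15−7) = 1/8.
3/8 > 1/8, so Player 1 binds and ρ* = 3/8.

3/8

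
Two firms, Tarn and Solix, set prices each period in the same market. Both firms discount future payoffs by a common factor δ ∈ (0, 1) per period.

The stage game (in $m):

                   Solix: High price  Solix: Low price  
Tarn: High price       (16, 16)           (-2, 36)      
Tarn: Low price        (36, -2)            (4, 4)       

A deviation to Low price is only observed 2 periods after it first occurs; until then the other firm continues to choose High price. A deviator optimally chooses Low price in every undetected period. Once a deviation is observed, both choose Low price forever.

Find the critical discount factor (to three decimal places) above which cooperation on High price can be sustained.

0.791

A deviator earns 36 for 2 periods, then 4 forever; cooperating earns 16 forever. Multiplying the IC by (1−δ):
16 ≥ 36(1−δ^2) + 4δ^2, so 32·δ^2 ≥ 20 and δ^2 ≥ 5/8.
δ ≥ (5/8)^(1/2) ≈ 0.791.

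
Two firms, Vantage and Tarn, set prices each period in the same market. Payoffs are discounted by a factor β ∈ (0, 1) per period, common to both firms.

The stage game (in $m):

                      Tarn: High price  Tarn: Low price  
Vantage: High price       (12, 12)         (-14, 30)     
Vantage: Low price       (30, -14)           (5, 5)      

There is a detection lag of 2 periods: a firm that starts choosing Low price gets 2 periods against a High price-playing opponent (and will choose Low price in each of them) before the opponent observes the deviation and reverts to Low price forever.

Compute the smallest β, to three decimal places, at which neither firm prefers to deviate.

0.849

A deviator earns 30 for 2 periods, then 5 forever; cooperating earns 12 forever. Multiplying the IC by (1−β):
12 ≥ 30(1−β^2) + 5β^2, so 25·β^2 ≥ 18 and β^2 ≥ 18/25.
β ≥ (18/25)^(1/2) ≈ 0.849.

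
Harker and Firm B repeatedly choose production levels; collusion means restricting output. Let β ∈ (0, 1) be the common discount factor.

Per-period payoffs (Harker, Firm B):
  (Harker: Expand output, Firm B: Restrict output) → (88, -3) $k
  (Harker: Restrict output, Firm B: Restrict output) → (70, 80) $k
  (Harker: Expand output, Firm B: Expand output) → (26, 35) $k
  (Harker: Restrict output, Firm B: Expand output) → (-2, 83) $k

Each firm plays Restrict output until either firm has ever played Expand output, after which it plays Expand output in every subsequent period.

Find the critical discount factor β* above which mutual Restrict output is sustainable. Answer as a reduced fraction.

9/31

Harker: cooperation gives 70 each period; deviation gives 88 once then 26 forever.
  70/(1−β) ≥ 88 + 26β/(1−β) ⇒ β ≥ 18/62 = 9/31.
Firm B: cooperation gives 80 each period; deviation gives 83 once then 35 forever.
  β ≥ 3/48 = 1/16.
Both must hold, so the binding constraint is Harker's: β ≥ 9/31.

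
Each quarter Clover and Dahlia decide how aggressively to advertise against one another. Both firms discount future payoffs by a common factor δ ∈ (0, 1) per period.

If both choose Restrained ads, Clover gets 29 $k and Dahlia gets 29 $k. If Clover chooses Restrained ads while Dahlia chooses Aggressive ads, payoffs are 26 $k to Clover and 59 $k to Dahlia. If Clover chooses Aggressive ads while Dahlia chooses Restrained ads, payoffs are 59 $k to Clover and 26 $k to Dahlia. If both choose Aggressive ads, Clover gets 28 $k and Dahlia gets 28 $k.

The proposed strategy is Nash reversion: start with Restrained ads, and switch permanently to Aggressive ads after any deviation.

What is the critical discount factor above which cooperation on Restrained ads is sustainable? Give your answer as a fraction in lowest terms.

Cooperation forever yields 29 each period: 29/(1−δ).
Deviating yields 59 once, then 28 forever: 59 + 28δ/(1−δ).
No profitable deviation requires 29/(1−δ) ≥ 59 + 28δ/(1−δ).
Multiplying by (1−δ): 29 ≥ 59(1−δ) + 28δ = 59 − 31δ.
So 31δ ≥ 30, i.e. δ ≥ 30/31.

30/31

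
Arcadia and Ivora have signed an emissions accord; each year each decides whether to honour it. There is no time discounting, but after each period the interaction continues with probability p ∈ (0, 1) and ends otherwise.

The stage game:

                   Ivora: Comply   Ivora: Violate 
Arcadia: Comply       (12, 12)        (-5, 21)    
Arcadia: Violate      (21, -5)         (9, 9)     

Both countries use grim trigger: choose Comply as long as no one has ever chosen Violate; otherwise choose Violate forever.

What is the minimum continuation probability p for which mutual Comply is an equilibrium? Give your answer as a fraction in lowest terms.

Expected cooperation value is 12 + p·12 + p²·12 + … = 12/(1−p); deviation gives 21 + p·9/(1−p).
12 ≥ 21(1−p) + 9p ⇒ 12p ≥ 9 ⇒ p ≥ 9/12 = 3/4.

3/4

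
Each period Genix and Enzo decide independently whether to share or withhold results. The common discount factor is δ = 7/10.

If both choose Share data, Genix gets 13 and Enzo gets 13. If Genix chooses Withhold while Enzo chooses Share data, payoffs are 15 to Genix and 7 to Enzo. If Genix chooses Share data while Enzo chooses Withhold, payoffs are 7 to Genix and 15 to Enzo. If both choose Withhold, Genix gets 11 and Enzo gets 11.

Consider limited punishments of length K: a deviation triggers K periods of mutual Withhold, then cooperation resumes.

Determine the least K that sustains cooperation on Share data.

IC: δ(1−δ^K)/(1−δ) ≥ (15−13)/(13−11) = 1.
With δ = 7/10: need 1 − δ^K ≥ 1·(1−7/10)/(7/10), i.e. δ^K ≤ 0.5714.
Since (7/10)^1 = 0.7000 and (7/10)^2 = 0.4900, the smallest such K is 2.

2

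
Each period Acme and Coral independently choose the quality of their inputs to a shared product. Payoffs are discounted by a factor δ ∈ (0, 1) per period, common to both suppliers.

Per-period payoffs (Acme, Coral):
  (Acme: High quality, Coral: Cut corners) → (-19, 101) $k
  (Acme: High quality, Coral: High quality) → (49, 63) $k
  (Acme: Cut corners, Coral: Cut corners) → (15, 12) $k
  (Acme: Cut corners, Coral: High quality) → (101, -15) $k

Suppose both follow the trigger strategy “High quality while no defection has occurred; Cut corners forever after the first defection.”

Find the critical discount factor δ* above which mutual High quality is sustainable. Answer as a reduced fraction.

26/43

Acme's threshold: (101−49)/(101−15) = 26/43.
Coral's threshold: (101−63)/(101−12) = 38/89.
26/43 > 38/89, so Acme binds and δ* = 26/43.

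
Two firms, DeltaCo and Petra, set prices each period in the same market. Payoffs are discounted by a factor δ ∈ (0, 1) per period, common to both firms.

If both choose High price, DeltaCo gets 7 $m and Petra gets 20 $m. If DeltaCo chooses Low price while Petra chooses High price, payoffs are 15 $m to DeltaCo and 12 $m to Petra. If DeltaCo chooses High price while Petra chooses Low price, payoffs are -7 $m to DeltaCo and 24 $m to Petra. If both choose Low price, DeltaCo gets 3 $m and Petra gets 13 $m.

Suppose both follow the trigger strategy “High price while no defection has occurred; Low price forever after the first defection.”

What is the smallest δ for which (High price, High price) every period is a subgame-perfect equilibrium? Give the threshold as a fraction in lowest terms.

2/3

DeltaCo's threshold: (15−7)/(15−3) = 2/3.
Petra's threshold: (24−20)/(24−13) = 4/11.
2/3 > 4/11, so DeltaCo binds and δ* = 2/3.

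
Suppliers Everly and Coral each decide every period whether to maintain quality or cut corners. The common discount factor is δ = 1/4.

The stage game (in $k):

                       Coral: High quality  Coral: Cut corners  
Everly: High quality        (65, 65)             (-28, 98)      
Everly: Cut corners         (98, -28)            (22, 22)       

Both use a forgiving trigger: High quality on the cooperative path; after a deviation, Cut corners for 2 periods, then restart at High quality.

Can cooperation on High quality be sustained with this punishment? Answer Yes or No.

IC: δ+…+δ^2 ≥ (98−65)/(65−22) = 33/43.
At δ = 1/4: partial sum = 0.3125 < 0.7674. Cooperation not sustainable.

No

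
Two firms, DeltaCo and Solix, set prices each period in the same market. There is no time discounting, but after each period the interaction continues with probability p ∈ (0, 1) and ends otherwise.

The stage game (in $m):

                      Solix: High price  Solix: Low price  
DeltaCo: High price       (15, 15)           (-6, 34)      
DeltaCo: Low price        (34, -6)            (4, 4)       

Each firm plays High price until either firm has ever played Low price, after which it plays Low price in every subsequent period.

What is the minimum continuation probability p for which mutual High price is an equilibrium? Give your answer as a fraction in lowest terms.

Expected cooperation value is 15 + p·15 + p²·15 + … = 15/(1−p); deviation gives 34 + p·4/(1−p).
15 ≥ 34(1−p) + 4p ⇒ 30p ≥ 19 ⇒ p ≥ 19/30.

19/30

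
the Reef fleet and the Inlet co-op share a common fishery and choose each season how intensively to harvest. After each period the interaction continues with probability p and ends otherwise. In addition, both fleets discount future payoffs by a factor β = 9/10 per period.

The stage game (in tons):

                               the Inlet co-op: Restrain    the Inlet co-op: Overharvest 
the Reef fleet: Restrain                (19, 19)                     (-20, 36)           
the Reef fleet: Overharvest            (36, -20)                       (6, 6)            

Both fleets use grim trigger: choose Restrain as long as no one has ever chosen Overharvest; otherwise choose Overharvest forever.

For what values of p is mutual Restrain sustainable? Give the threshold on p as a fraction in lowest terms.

17/27

With continuation probability p and discount β, the effective per-period discount factor is βp.
Grim-trigger IC: βp ≥ (36−19)/(36−6) = 17/30.
So p ≥ (17/30)/(9/10) = 17/27.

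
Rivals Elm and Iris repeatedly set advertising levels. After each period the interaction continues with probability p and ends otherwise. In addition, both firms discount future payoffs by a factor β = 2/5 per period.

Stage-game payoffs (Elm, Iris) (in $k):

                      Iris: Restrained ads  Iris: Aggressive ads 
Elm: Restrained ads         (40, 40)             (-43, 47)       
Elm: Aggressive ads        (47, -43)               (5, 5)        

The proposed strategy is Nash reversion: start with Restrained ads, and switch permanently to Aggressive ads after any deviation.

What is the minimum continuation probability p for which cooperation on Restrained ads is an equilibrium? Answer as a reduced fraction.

5/12

With continuation probability p and discount β, the effective per-period discount factor is βp.
Grim-trigger IC: βp ≥ (47−40)/(47−5) = 1/6.
So p ≥ (1/6)/(2/5) = 5/12.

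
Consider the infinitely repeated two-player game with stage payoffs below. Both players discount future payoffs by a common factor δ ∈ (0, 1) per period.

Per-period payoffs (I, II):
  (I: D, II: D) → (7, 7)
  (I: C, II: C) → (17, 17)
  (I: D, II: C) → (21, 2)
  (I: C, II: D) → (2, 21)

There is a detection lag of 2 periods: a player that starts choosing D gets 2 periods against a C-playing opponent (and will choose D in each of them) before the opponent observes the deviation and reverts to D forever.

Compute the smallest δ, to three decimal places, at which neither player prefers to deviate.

0.535

A deviator earns 21 for 2 periods, then 7 forever; cooperating earns 17 forever. Multiplying the IC by (1−δ):
17 ≥ 21(1−δ^2) + 7δ^2, so 14·δ^2 ≥ 4 and δ^2 ≥ 2/7.
δ ≥ (2/7)^(1/2) ≈ 0.535.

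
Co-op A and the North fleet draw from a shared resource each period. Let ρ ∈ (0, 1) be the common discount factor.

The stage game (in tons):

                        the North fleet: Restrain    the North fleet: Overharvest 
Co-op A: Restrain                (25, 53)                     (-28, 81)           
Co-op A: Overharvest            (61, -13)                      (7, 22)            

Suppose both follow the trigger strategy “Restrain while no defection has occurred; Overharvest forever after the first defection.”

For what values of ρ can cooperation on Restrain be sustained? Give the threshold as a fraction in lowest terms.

Co-op A's threshold: (61−25)/(61−7) = 2/3.
the North fleet's threshold: (81−53)/(81−22) = 28/59.
2/3 > 28/59, so Co-op A binds and ρ* = 2/3.

2/3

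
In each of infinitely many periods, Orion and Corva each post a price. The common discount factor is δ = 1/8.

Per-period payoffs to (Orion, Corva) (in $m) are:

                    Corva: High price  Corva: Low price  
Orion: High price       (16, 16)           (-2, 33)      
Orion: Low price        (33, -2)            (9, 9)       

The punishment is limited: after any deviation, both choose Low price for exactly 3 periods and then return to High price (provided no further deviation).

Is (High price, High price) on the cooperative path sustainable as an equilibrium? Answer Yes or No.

Comparing payoff streams over the 4 periods until play realigns: cooperate → 16(1+δ+…+δ^3); deviate → 33 + 9(δ+…+δ^3).
Cooperation is sustained iff (16−9)(δ+…+δ^3) ≥ 33−16.
δ+…+δ^3 = 1/8·(1−(1/8)^3)/(1−1/8) = 0.1426, and (33−16)/(16−9) = 2.4286.
0.1426 < 2.4286, so cooperation is not sustainable.

No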